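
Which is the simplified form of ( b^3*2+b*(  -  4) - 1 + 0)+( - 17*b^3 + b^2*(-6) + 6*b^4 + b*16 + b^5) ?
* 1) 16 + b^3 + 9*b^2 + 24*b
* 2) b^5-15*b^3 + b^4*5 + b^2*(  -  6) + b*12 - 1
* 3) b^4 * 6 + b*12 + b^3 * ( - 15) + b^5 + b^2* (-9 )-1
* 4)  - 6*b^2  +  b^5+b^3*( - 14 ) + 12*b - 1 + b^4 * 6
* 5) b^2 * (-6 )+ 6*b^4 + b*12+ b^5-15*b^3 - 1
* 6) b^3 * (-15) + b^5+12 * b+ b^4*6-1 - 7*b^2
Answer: 5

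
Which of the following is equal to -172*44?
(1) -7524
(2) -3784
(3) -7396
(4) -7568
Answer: 4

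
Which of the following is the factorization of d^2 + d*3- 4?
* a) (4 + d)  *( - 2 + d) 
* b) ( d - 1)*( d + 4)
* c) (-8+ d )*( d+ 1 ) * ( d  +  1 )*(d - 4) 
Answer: b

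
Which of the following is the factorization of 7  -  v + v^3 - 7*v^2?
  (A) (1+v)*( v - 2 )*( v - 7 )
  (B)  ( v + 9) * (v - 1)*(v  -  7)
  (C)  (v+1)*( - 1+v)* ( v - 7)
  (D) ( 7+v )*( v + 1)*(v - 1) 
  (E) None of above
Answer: C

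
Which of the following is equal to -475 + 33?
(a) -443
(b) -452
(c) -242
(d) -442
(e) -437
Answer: d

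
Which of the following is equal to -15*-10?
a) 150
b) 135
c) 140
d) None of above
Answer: a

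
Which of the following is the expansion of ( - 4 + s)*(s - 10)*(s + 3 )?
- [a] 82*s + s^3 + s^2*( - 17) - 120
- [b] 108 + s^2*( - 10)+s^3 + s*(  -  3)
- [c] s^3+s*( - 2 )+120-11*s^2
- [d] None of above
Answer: c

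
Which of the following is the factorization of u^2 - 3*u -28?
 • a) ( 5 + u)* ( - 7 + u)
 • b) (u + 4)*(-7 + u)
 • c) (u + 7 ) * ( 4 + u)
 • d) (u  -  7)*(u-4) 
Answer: b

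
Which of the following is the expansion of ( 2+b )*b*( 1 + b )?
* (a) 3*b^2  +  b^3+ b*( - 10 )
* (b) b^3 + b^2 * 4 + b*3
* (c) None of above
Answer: c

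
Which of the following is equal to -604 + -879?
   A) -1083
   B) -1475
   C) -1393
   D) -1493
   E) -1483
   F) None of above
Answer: E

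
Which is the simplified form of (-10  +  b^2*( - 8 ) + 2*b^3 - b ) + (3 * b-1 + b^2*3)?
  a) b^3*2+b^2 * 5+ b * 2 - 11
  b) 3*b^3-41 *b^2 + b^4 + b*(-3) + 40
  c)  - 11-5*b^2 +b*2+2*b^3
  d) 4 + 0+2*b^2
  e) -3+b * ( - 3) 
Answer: c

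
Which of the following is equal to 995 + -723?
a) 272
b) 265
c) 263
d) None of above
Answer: a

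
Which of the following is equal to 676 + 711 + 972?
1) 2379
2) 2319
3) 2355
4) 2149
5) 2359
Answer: 5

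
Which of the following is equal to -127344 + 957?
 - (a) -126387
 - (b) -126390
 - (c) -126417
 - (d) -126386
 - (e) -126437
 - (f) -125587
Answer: a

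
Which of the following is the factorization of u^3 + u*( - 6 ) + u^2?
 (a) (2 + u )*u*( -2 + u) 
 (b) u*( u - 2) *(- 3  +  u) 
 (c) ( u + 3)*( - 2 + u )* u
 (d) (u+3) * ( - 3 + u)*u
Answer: c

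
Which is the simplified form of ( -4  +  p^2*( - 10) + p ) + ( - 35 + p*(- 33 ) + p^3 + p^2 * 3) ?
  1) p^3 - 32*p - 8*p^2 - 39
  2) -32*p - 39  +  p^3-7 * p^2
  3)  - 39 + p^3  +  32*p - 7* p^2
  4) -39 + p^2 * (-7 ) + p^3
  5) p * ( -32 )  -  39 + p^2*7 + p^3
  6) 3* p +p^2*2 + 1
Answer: 2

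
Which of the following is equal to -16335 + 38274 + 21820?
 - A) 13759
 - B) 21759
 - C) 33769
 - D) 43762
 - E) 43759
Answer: E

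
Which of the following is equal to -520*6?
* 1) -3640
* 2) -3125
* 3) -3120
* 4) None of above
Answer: 3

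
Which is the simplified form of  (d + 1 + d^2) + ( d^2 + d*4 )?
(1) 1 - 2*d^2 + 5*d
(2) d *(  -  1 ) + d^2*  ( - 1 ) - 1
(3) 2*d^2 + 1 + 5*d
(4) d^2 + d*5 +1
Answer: 3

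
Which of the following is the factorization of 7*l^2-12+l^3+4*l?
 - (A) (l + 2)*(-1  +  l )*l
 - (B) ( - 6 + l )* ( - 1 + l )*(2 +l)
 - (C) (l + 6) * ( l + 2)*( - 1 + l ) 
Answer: C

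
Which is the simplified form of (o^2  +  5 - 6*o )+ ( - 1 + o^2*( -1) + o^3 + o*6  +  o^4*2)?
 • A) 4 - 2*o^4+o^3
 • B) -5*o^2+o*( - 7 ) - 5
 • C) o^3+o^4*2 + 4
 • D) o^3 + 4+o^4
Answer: C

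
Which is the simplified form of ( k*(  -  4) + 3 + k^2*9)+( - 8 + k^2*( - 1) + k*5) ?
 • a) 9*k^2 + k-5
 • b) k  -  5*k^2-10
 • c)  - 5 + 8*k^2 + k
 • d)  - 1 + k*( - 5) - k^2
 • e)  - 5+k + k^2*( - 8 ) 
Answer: c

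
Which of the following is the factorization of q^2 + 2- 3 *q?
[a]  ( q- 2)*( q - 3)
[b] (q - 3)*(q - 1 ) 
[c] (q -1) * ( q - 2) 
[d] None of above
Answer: c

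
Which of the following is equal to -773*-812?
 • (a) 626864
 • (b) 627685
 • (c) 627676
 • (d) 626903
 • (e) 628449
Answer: c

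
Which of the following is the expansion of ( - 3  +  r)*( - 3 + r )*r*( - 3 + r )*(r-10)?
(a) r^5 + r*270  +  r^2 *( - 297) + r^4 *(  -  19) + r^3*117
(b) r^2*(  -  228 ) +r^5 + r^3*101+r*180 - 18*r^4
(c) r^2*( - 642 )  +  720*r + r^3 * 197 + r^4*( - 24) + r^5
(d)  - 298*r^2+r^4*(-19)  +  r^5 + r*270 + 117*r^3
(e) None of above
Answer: a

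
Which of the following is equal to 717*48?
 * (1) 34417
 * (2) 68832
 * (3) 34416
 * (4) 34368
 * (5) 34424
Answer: 3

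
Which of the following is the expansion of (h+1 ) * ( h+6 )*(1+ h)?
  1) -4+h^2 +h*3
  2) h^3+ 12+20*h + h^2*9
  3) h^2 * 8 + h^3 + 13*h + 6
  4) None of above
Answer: 3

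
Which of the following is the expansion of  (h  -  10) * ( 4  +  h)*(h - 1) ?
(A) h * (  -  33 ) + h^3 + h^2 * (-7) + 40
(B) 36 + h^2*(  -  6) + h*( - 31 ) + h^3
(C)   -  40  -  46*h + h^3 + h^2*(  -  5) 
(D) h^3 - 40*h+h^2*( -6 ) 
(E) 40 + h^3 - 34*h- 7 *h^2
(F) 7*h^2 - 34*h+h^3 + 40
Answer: E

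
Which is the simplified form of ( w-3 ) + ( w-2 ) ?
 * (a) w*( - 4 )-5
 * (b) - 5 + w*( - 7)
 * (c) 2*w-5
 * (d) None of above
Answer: c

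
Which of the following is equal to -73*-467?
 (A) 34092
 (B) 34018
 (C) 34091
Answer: C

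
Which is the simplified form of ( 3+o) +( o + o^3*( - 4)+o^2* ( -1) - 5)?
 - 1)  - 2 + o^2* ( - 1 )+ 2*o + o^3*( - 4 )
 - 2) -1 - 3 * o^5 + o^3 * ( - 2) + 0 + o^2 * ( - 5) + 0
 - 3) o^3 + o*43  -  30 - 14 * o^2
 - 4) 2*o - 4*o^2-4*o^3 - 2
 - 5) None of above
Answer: 1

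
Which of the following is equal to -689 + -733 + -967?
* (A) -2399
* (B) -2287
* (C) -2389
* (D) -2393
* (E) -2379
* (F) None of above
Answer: C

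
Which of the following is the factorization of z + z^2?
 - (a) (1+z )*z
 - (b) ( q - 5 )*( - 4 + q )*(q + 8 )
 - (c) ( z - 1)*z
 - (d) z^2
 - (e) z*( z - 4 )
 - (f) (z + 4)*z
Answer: a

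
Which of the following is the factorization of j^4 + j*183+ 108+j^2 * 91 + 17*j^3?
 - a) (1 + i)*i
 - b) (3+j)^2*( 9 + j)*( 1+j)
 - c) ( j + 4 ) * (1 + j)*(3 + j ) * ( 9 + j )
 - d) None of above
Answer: c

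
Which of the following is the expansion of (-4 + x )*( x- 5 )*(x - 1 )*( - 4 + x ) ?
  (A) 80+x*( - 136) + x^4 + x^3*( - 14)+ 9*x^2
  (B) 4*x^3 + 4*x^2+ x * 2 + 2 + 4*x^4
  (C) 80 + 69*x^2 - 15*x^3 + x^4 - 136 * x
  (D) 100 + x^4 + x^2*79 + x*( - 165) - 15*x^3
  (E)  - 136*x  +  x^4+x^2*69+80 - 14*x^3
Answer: E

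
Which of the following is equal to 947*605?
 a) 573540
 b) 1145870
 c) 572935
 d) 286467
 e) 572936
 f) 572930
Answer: c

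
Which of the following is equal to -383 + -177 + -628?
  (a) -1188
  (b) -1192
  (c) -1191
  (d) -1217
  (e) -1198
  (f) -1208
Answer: a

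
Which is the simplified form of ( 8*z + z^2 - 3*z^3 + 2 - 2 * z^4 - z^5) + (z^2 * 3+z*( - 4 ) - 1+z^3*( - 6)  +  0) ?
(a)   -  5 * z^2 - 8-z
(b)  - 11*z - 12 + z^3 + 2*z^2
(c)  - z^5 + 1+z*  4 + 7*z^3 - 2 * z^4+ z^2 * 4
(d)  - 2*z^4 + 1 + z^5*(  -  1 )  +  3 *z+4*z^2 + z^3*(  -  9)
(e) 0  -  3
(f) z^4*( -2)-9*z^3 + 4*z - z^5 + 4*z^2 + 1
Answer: f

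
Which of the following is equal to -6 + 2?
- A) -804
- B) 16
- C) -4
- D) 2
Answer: C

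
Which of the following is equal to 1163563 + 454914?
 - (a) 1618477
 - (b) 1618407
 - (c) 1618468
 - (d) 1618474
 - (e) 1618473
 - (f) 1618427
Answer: a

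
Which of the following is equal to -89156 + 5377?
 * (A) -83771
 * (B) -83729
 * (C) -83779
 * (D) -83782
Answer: C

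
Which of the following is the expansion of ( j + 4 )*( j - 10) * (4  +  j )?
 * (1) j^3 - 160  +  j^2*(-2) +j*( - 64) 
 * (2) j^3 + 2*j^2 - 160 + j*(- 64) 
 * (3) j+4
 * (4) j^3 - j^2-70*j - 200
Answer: 1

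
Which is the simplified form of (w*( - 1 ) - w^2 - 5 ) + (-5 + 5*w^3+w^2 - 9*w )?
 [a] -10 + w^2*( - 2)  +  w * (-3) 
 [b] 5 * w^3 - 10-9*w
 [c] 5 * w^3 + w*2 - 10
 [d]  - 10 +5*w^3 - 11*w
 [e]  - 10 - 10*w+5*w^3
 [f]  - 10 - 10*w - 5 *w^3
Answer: e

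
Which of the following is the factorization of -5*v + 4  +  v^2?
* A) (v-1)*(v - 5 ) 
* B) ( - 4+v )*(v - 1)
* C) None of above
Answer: B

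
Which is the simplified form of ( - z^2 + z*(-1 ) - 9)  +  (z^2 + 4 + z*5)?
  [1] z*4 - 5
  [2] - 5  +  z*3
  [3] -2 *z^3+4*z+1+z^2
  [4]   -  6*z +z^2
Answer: 1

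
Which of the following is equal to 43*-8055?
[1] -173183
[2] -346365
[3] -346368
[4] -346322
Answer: 2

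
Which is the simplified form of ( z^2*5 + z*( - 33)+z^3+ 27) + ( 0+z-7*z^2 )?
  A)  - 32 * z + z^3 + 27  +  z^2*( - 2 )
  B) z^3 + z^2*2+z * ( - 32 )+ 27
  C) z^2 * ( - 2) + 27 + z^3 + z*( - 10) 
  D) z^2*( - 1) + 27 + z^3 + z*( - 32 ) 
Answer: A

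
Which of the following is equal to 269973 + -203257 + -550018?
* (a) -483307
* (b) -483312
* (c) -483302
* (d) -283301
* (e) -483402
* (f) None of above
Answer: c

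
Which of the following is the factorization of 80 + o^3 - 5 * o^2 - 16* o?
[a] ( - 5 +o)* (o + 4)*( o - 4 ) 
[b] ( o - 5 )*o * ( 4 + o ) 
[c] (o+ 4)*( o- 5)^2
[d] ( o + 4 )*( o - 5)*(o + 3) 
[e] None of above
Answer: a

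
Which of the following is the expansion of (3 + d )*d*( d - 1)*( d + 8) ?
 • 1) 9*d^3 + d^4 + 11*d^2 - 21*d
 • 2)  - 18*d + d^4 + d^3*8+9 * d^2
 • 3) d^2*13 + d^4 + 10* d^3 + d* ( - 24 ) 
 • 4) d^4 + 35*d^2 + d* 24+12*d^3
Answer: 3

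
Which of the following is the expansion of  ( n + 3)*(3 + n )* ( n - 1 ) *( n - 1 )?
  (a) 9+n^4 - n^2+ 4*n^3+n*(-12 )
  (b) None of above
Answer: b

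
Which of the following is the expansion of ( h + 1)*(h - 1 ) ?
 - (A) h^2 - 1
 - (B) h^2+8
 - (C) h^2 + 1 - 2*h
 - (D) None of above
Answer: A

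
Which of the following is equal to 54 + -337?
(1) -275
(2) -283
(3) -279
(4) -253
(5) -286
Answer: 2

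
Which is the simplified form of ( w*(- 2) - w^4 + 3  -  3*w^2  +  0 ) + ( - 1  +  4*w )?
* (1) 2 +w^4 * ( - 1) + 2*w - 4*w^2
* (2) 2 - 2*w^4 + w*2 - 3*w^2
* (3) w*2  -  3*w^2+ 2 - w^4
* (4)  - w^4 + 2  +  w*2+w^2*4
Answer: 3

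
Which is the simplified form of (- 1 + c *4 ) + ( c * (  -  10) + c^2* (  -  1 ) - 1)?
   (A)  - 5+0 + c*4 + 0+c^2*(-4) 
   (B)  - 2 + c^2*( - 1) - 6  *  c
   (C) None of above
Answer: B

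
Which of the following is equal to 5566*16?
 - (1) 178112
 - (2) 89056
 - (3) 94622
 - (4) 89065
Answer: 2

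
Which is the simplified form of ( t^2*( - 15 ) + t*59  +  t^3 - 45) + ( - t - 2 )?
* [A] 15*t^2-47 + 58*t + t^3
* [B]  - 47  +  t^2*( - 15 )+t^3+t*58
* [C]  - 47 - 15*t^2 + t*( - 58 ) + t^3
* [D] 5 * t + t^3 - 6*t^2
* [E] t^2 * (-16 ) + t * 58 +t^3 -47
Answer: B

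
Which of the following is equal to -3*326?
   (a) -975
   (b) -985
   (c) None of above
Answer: c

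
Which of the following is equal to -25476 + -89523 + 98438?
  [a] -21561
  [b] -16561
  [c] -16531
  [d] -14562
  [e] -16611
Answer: b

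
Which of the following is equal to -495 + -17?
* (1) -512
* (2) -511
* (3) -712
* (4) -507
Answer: 1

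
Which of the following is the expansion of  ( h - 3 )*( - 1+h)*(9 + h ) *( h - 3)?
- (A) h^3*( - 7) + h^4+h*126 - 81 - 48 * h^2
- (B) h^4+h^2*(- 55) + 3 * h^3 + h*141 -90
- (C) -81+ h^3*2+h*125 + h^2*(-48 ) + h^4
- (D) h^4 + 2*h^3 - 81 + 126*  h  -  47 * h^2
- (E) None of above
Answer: E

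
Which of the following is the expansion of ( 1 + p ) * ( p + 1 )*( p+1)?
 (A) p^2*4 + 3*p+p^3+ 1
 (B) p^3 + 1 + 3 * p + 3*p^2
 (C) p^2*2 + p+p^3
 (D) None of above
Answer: B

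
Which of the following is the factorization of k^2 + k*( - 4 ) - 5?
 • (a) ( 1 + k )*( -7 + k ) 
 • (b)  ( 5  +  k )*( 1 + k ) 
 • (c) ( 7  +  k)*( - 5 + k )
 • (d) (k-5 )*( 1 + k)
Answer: d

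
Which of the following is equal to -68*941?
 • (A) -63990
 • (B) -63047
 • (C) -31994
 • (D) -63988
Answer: D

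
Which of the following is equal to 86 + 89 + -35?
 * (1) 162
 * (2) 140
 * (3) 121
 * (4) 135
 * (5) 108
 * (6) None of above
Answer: 2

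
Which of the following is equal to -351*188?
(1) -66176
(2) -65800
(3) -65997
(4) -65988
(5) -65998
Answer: 4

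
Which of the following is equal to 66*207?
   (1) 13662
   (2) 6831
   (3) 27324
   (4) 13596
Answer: 1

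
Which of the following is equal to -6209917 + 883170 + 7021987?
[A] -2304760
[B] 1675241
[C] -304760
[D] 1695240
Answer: D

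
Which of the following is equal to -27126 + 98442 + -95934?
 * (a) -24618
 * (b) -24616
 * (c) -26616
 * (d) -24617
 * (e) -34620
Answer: a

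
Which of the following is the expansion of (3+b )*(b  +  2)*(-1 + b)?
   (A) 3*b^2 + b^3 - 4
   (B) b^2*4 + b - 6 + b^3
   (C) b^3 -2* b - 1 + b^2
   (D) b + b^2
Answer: B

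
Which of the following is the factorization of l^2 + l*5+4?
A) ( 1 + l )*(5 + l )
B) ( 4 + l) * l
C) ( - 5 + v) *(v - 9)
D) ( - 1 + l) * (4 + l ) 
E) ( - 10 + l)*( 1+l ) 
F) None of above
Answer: F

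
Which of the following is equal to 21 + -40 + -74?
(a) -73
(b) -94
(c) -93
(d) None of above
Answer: c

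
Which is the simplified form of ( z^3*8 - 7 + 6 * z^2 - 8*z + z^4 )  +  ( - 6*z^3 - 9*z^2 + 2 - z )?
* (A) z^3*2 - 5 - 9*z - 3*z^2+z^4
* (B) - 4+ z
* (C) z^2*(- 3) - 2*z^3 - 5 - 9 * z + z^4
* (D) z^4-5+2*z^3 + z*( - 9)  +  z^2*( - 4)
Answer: A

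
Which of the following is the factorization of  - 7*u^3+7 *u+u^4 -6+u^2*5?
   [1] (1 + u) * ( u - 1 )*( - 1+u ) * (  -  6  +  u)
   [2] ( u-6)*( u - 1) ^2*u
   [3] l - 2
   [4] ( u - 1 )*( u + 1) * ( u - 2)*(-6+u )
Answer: 1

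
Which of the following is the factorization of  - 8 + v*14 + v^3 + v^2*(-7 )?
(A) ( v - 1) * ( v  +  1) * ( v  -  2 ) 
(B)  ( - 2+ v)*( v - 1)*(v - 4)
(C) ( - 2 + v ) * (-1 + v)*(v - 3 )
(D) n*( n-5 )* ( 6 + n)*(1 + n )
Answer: B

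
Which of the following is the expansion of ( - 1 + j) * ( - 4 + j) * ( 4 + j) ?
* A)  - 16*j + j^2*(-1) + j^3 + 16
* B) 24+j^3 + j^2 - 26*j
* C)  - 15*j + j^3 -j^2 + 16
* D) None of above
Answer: A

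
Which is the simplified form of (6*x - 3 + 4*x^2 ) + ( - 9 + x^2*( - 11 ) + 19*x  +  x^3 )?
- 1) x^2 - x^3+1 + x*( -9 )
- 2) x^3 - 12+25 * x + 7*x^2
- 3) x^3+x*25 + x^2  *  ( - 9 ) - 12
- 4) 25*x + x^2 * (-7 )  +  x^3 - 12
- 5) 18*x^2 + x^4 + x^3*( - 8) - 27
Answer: 4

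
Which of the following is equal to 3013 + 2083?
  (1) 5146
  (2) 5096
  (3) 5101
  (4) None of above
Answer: 2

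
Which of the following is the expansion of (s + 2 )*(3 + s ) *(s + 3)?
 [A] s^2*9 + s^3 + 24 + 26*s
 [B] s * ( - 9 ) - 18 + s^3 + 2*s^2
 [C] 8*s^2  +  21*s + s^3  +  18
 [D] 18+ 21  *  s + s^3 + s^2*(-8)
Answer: C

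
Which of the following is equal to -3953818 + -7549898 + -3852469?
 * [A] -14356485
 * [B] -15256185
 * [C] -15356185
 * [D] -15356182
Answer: C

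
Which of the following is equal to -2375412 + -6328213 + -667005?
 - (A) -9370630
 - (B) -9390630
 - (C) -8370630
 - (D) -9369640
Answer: A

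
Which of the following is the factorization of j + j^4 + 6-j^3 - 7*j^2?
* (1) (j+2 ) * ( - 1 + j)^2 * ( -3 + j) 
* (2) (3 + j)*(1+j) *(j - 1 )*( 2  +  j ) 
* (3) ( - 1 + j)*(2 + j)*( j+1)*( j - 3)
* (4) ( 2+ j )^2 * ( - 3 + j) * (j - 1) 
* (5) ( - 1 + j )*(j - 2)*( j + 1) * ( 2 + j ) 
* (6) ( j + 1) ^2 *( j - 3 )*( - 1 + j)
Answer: 3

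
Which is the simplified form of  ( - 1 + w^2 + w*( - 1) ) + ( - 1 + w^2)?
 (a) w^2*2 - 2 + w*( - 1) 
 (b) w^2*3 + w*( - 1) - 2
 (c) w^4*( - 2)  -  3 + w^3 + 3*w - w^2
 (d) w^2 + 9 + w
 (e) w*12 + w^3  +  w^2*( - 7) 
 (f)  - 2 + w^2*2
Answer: a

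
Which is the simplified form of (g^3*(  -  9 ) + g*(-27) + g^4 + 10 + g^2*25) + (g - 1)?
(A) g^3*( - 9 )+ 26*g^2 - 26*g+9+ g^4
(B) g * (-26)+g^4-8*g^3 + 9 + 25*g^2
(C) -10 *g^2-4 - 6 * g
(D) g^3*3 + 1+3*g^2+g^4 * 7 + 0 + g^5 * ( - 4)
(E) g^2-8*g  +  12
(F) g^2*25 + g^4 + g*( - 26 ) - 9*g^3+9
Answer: F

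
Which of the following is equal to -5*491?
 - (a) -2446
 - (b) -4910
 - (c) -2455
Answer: c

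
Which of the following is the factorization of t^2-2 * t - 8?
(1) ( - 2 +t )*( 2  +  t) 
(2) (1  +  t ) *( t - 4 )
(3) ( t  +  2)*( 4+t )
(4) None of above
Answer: 4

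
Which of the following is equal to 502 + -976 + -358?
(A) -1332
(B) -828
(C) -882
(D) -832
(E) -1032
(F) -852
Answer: D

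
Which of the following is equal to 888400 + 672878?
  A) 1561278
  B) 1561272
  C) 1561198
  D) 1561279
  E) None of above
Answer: A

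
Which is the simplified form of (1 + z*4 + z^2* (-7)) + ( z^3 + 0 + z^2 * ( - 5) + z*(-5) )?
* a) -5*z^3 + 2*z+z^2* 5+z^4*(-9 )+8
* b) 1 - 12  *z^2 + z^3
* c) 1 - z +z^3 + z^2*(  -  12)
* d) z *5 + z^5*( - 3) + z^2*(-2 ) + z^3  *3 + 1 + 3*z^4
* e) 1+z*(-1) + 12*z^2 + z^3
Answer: c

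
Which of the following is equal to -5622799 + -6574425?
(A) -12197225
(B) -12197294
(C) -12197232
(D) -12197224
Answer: D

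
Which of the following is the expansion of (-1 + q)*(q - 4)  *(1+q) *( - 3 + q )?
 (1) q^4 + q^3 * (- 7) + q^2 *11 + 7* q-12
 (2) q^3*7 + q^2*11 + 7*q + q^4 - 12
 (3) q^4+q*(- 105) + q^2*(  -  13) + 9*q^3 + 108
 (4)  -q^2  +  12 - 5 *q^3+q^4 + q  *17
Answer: 1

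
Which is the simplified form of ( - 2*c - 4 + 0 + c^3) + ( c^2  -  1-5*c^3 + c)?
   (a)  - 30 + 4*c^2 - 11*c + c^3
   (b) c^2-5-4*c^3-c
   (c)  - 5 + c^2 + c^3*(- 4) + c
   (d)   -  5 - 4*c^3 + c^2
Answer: b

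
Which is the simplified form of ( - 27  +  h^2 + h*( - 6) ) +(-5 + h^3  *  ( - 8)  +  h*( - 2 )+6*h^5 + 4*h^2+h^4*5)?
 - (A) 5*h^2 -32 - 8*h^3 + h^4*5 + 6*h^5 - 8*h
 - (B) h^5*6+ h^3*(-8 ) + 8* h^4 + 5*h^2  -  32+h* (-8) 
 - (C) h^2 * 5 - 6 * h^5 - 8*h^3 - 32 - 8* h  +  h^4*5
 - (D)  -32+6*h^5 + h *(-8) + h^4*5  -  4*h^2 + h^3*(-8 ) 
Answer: A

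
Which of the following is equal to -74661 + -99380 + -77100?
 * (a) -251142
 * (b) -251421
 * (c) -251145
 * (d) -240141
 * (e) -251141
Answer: e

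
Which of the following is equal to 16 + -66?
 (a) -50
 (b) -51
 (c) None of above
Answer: a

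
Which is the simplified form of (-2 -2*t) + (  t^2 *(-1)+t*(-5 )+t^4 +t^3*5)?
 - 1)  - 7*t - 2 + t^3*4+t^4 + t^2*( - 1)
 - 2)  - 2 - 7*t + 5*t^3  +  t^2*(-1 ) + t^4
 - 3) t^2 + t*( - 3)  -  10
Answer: 2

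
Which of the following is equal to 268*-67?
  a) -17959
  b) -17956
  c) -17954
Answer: b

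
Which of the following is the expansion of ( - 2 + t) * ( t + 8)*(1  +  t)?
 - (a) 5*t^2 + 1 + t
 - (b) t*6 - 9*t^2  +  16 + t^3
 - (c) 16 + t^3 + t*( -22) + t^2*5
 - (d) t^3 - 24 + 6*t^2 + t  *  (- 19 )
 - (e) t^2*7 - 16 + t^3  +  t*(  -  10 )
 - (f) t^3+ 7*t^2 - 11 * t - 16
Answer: e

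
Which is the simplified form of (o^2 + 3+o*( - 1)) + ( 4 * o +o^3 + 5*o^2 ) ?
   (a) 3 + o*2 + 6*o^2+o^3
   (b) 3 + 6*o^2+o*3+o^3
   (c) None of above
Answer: b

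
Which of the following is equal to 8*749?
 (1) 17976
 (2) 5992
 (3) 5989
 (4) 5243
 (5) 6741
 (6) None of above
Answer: 2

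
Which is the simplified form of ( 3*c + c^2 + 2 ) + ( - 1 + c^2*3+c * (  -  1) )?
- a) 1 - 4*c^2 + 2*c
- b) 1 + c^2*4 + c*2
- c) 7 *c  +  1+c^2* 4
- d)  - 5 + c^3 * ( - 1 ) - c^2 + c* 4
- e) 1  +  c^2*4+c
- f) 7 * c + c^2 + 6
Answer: b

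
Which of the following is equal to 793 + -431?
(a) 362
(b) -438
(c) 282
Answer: a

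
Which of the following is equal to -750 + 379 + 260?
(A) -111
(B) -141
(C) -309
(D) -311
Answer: A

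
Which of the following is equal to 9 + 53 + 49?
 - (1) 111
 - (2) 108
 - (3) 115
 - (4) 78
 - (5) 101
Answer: 1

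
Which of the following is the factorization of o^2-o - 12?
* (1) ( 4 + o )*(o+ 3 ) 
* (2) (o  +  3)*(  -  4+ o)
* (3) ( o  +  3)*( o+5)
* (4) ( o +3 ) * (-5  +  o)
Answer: 2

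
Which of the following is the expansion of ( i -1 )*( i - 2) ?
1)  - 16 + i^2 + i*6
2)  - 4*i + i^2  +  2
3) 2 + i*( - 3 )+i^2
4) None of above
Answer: 3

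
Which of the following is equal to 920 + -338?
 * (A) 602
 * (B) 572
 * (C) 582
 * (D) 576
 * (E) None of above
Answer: C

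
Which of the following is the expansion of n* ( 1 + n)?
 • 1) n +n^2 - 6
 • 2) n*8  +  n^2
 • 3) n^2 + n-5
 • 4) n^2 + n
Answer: 4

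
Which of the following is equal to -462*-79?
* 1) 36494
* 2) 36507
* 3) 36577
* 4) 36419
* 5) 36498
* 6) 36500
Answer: 5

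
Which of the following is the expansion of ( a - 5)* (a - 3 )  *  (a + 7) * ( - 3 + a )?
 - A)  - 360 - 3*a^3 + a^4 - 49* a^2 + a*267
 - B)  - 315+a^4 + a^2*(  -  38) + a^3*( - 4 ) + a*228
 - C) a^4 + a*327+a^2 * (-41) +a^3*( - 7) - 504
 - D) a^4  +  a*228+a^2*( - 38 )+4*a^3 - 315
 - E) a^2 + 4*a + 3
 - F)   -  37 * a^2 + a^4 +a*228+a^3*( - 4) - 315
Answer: B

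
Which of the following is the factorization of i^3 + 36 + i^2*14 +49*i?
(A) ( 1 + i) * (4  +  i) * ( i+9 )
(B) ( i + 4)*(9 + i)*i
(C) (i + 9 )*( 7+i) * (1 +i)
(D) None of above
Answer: A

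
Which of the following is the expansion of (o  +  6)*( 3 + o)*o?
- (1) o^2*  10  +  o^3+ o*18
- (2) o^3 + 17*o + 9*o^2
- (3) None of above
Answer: 3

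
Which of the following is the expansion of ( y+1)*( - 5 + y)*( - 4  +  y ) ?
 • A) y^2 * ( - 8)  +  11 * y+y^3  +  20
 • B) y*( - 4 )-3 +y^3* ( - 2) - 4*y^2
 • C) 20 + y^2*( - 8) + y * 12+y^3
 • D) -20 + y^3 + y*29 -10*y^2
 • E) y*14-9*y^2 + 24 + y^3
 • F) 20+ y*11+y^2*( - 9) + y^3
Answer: A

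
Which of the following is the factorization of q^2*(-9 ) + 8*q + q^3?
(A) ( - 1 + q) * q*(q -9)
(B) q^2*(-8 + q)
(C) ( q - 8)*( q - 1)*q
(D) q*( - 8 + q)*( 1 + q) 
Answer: C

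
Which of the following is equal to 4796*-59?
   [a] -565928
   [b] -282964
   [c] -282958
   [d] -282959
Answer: b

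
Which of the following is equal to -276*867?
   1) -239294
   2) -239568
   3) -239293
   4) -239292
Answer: 4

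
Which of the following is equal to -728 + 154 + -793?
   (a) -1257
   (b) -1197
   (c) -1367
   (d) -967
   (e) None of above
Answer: c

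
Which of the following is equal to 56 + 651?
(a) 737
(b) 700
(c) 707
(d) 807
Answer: c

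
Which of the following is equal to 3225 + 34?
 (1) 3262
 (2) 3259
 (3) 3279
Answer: 2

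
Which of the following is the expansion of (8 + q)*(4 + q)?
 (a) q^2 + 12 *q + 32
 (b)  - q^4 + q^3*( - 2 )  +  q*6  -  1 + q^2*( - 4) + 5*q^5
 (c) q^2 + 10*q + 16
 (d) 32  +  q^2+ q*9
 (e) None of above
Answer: a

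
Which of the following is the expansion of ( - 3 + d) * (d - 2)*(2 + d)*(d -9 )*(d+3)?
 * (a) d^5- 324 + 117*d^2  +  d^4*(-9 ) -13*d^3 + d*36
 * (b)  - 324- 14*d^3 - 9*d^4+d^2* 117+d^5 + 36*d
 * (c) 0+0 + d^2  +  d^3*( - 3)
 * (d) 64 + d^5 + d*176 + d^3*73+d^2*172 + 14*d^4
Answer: a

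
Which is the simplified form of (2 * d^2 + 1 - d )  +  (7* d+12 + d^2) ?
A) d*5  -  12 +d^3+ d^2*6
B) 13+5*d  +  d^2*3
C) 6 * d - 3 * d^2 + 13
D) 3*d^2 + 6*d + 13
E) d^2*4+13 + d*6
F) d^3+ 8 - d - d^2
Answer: D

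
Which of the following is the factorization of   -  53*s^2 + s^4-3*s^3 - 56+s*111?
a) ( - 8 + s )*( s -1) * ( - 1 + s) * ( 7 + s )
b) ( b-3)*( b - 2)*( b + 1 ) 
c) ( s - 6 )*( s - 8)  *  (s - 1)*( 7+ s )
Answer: a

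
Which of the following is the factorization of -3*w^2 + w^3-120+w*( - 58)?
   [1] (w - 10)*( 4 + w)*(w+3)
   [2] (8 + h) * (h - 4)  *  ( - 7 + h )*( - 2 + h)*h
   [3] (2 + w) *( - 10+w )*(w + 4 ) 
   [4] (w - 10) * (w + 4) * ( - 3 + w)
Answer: 1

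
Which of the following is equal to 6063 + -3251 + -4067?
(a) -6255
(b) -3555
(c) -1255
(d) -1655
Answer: c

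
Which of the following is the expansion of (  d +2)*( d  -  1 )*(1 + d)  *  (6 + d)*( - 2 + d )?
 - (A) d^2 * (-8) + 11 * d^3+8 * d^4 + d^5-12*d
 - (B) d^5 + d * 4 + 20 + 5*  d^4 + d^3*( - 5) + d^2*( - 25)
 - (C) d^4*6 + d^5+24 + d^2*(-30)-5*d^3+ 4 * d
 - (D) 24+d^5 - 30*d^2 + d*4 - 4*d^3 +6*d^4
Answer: C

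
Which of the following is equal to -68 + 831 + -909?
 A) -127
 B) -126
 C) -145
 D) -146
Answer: D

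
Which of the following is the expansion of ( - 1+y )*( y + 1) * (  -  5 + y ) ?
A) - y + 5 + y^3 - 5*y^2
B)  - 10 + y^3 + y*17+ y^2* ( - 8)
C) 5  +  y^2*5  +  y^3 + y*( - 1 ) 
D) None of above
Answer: A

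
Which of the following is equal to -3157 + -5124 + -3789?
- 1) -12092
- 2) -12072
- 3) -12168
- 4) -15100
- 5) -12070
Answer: 5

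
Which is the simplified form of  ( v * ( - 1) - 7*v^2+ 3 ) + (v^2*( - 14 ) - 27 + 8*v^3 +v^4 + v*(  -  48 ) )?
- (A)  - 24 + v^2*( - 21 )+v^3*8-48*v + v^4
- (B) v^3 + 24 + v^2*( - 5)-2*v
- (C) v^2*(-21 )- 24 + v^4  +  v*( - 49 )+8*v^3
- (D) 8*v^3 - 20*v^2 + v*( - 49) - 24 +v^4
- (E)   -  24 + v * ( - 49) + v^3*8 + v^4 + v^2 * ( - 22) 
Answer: C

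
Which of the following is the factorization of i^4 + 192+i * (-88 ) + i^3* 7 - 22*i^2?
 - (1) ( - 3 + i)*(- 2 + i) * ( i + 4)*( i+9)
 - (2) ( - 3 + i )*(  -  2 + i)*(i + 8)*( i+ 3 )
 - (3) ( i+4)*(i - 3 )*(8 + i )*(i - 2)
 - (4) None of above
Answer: 3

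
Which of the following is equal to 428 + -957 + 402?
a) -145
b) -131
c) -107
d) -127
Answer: d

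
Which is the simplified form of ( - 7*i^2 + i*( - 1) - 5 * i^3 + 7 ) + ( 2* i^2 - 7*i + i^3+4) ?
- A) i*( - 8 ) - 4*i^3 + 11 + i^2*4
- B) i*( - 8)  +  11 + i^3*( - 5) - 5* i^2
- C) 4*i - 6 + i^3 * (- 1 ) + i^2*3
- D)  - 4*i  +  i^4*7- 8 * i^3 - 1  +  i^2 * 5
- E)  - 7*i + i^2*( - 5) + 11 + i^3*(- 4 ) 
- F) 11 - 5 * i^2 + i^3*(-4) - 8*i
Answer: F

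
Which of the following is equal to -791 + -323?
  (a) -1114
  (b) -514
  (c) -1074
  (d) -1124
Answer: a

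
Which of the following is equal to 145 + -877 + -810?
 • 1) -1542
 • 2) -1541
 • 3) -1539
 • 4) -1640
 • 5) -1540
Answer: 1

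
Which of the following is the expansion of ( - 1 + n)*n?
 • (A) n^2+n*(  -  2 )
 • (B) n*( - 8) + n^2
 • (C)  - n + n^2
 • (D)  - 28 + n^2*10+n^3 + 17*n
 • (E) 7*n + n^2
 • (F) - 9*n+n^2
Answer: C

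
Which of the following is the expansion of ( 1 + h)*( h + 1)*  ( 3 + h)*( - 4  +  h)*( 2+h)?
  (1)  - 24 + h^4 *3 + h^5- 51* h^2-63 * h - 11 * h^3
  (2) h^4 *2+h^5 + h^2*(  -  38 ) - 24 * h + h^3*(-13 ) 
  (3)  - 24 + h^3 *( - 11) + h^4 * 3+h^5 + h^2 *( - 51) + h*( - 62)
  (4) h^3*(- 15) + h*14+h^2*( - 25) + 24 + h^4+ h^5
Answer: 3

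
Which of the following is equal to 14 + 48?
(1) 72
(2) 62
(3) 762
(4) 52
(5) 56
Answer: 2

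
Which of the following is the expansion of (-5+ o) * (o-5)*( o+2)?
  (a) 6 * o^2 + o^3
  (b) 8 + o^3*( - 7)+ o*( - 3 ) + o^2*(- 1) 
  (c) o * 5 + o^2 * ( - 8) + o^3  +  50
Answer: c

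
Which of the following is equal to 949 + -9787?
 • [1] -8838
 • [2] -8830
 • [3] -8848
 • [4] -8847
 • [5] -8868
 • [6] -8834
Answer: 1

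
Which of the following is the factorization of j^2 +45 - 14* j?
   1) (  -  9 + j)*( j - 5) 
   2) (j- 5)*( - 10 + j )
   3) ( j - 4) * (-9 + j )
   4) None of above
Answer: 1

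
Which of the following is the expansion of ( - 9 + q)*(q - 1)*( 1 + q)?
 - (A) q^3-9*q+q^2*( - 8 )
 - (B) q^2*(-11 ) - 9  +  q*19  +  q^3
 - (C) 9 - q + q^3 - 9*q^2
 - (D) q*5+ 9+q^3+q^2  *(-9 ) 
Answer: C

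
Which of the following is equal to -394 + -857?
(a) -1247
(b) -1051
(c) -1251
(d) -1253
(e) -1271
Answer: c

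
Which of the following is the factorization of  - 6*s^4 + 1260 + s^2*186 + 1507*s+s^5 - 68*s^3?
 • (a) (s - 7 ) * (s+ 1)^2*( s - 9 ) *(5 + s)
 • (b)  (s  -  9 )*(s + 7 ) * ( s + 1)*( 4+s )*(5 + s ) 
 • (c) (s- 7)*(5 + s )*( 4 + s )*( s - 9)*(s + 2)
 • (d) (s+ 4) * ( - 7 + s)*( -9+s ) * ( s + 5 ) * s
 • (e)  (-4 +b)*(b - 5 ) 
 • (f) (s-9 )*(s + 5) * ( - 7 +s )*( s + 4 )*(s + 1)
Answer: f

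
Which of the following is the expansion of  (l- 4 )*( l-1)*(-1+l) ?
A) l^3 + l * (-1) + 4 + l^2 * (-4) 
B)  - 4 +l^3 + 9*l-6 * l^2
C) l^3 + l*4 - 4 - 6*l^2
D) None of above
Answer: B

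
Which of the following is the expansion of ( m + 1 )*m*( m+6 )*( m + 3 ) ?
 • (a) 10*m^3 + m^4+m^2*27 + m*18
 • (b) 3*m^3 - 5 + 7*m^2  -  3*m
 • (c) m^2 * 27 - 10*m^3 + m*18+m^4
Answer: a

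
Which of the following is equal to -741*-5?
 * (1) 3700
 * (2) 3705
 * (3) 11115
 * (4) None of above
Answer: 2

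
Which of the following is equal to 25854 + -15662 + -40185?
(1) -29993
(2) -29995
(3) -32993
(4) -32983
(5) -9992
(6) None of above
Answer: 1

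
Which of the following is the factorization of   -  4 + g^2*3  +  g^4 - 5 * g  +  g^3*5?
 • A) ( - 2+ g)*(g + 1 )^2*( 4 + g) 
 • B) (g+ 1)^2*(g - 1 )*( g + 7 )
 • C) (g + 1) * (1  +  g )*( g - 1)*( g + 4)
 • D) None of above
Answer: C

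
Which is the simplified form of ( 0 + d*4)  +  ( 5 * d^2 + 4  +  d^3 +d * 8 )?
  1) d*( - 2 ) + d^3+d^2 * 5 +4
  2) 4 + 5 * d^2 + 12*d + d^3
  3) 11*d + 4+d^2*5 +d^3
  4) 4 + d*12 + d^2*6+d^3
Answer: 2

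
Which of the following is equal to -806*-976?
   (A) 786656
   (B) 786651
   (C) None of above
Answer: A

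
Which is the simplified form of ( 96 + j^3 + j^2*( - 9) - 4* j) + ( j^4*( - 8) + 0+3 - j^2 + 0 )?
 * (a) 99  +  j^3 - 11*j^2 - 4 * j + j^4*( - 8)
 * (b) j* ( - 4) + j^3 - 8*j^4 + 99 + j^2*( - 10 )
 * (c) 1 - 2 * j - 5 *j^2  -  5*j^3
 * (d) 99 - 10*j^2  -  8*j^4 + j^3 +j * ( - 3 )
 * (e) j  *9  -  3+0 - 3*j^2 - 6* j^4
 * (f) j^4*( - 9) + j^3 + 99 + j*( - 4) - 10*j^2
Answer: b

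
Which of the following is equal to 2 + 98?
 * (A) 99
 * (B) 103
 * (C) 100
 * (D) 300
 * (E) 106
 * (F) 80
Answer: C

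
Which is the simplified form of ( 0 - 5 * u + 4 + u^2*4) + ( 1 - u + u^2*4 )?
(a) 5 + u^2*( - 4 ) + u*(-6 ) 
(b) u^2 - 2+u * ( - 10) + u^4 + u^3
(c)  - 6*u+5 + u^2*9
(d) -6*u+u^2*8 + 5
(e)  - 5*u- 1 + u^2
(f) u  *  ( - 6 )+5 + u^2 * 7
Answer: d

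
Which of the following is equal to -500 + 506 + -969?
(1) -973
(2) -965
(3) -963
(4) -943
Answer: 3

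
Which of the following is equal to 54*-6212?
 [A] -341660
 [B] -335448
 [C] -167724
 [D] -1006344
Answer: B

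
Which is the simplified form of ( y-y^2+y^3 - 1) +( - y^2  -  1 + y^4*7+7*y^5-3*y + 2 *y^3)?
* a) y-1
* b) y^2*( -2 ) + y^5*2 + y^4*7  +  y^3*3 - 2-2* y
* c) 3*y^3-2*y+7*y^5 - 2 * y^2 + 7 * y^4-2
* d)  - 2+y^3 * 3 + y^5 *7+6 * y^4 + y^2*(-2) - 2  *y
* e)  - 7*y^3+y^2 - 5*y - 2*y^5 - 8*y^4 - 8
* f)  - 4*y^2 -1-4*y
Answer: c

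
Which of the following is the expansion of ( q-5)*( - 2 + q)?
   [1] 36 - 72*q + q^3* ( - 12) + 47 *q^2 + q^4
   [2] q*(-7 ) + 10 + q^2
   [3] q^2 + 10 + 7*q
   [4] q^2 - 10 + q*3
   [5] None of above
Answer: 2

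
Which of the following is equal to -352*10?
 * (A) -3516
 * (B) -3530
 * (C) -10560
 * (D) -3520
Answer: D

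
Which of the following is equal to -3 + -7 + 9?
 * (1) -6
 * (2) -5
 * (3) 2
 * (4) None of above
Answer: 4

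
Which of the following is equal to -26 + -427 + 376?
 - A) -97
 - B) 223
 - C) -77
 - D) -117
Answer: C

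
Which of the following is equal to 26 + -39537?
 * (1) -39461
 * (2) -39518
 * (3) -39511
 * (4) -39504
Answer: 3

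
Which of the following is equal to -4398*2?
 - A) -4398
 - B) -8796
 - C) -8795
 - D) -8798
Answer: B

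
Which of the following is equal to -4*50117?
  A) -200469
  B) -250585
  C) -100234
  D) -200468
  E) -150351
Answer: D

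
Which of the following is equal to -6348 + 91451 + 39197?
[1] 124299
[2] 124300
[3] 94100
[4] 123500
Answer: 2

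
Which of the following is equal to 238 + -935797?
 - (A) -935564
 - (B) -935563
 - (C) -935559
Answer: C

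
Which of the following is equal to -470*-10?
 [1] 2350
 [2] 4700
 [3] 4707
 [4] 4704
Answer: 2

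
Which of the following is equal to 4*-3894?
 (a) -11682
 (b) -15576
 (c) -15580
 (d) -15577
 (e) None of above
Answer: b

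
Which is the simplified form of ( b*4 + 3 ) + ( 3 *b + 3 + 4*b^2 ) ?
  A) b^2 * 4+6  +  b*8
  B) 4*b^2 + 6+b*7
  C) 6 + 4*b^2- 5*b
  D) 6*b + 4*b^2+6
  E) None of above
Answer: B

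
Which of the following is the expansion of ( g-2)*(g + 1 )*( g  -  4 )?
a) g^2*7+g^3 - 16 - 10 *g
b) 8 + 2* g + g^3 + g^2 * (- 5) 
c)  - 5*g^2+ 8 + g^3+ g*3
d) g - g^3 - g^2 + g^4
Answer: b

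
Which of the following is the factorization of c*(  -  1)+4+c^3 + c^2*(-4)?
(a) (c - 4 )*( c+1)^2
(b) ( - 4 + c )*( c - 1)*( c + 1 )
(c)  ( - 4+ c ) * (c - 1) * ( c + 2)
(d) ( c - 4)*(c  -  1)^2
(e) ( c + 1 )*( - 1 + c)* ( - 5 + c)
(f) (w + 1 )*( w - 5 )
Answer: b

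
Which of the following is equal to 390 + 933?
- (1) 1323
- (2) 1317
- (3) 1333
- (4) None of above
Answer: 1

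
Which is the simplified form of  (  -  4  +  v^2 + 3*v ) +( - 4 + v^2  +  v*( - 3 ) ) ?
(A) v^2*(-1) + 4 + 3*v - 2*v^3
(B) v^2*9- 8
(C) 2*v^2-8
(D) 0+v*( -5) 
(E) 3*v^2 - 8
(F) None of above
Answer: C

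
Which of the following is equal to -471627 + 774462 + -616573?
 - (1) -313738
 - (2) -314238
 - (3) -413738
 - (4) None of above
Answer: 1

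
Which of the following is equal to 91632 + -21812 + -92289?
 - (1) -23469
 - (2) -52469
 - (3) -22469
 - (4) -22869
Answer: 3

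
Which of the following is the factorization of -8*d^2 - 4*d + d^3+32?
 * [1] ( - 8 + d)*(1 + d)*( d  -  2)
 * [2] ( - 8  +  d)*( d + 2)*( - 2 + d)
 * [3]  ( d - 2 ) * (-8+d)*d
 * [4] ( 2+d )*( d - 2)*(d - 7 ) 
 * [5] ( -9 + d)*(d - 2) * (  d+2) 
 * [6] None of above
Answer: 2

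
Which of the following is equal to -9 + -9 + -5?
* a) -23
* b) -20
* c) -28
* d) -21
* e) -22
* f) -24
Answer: a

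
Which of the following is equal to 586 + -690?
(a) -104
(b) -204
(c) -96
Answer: a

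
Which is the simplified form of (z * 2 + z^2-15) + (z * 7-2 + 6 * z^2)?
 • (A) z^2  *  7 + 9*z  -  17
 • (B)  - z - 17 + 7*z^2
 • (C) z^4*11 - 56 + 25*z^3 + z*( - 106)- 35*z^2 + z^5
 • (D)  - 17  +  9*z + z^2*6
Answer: A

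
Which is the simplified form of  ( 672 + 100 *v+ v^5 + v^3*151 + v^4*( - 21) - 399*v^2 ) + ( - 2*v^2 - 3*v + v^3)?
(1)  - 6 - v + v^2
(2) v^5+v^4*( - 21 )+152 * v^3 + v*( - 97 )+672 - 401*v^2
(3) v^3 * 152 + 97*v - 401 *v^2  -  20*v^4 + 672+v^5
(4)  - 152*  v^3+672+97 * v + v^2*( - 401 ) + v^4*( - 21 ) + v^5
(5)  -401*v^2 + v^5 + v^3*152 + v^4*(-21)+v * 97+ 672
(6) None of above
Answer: 5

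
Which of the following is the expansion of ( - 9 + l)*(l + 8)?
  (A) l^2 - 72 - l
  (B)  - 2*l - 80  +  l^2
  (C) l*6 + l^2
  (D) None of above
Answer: A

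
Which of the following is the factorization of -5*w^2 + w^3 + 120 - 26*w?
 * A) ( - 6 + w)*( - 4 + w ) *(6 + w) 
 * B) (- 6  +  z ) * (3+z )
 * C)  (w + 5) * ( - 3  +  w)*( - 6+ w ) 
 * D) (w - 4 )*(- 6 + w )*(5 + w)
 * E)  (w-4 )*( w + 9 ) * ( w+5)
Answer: D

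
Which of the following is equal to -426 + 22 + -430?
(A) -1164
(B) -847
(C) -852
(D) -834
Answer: D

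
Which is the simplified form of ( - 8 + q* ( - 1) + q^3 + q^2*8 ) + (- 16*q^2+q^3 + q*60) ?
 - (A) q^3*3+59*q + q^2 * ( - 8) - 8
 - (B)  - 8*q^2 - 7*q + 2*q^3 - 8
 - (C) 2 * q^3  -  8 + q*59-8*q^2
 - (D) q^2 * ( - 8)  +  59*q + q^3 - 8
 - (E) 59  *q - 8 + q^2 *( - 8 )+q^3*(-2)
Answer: C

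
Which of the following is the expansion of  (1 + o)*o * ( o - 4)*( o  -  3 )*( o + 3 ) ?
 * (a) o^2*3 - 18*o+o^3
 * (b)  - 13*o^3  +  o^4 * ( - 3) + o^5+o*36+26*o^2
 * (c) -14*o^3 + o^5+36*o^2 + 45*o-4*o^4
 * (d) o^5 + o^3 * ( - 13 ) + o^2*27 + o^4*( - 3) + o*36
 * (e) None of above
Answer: d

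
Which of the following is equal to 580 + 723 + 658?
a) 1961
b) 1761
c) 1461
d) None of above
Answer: a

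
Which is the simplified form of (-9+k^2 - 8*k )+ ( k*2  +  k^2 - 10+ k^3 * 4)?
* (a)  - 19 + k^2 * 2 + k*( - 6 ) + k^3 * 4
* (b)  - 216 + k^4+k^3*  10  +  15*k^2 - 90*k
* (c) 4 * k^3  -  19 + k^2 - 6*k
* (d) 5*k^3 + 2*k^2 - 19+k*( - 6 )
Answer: a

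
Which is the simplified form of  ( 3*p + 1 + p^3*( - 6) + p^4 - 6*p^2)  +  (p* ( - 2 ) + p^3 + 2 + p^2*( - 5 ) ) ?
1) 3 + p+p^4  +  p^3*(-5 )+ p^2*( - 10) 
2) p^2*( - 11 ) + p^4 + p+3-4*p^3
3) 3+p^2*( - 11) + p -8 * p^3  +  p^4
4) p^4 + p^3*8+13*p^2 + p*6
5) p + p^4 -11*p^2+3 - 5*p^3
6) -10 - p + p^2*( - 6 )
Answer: 5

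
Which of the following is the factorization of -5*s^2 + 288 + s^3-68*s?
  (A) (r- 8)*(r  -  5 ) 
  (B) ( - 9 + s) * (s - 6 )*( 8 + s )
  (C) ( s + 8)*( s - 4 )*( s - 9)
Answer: C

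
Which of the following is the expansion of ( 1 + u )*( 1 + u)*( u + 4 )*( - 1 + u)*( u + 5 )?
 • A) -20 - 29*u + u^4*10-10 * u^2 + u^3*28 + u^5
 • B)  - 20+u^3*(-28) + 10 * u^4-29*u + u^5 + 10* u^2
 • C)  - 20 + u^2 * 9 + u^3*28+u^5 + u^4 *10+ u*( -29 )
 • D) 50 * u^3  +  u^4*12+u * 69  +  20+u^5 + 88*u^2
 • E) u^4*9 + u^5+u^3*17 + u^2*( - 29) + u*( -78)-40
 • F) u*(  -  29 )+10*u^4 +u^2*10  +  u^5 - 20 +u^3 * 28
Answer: F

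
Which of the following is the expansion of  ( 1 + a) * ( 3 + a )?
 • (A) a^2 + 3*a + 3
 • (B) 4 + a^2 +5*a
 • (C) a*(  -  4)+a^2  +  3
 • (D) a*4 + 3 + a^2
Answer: D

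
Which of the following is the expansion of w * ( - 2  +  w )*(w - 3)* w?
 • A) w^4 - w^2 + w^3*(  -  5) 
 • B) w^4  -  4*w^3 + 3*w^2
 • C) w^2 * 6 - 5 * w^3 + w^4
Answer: C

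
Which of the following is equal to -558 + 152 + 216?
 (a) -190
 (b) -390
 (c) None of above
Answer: a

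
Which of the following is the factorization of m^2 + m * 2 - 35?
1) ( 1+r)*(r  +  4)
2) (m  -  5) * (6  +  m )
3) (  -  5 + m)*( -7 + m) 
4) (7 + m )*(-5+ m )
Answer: 4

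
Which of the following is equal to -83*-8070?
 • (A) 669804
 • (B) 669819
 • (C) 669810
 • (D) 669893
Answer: C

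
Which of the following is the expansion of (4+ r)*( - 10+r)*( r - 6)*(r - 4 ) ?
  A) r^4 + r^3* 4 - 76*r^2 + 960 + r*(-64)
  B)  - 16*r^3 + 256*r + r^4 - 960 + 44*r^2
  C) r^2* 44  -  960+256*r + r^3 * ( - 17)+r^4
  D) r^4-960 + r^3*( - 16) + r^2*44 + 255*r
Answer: B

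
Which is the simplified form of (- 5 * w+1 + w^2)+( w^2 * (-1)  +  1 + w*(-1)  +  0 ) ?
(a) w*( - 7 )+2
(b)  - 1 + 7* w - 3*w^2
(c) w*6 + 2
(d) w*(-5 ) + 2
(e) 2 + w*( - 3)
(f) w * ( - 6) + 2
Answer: f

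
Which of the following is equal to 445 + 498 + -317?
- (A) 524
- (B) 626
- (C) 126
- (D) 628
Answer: B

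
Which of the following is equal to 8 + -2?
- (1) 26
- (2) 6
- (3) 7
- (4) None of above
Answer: 2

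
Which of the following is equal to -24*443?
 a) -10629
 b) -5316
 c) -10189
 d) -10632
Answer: d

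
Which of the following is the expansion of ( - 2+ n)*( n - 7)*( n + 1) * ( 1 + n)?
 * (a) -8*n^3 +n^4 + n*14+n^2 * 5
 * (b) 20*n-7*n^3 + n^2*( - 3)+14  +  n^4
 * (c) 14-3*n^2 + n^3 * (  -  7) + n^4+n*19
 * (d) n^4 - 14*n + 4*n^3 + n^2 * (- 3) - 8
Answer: c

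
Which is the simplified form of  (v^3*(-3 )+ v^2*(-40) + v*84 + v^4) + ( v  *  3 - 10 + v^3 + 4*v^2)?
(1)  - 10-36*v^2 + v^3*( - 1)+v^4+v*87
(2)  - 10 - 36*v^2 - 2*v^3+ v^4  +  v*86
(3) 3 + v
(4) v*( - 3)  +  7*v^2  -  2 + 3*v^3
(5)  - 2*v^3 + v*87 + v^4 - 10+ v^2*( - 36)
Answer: 5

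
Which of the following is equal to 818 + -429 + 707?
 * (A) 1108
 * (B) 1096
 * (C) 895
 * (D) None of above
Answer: B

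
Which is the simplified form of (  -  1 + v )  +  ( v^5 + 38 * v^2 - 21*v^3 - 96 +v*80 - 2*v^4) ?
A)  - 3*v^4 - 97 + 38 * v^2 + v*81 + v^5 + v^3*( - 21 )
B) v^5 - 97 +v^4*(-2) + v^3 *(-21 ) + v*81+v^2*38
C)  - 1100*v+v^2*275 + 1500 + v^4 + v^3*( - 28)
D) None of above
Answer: B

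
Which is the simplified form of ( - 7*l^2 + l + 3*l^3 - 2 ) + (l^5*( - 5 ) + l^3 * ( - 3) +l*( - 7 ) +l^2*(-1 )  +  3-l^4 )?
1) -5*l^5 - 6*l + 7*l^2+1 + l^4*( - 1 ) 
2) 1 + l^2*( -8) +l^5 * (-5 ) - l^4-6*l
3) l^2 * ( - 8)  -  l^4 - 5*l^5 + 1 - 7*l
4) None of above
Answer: 2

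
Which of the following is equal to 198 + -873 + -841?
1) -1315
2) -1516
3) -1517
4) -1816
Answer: 2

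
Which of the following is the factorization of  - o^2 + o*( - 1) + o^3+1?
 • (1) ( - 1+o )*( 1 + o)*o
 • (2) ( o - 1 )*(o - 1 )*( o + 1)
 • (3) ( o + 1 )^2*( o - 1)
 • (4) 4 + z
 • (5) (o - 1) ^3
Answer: 2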